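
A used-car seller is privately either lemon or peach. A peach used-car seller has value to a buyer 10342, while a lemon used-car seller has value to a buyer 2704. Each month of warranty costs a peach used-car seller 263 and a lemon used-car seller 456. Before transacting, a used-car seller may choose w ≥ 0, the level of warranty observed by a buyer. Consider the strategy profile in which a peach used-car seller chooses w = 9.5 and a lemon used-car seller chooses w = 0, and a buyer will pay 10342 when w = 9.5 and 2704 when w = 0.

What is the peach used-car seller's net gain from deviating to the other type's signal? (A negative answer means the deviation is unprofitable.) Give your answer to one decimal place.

-5139.5

Playing w = 9.5 the peach used-car seller receives 10342 − 263 × 9.5 = 7843.5.
Deviating to w = 0 yields 2704 instead.
Gain from deviating: 2704 − 7843.5 = -5139.5.
The gain is negative, so the peach type's incentive-compatibility constraint is satisfied.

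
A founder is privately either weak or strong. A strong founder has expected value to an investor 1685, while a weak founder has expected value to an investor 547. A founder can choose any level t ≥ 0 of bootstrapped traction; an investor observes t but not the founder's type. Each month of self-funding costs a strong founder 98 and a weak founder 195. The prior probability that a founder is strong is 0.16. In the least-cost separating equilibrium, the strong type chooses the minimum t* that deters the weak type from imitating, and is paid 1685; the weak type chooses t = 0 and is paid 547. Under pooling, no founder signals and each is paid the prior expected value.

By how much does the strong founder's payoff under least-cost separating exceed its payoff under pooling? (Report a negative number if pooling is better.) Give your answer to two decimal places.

Least-cost separating signal: t* solves 547 = 1685 − 195·t*, so t* = (1685 − 547)/195 ≈ 5.8359.
Strong type's separating payoff: 1685 − 98 × t* = 1685 − 98 × (1685 − 547)/195 = 1685 − 111524/195 ≈ 1113.0821.
Pooling payoff: 0.16 × 1685 + 0.84 × 547 = 729.08.
Difference: 1113.0821 − 729.08 = 384.0021, i.e. 384.00 to two decimal places.
The strong type prefers to separate.

384.00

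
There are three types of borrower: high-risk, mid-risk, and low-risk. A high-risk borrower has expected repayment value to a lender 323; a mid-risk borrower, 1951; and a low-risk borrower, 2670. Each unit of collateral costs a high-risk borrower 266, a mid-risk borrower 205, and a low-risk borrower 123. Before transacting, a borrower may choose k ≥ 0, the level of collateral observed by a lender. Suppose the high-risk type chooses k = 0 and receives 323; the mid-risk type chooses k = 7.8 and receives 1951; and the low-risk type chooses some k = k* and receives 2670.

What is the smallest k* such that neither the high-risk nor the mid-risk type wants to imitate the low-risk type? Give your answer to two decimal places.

11.31

High-risk type (on-path payoff 323) won't mimic when 323 ≥ 2670 − 266·k*, i.e. k* ≥ 8.82.
Mid-risk type (on-path payoff 1951 − 205×7.8 = 352) won't mimic when 352 ≥ 2670 − 205·k*, i.e. k* ≥ 11.31.
Both must hold, so k* = max(8.82, 11.31) = 11.31. The mid-risk type's constraint binds.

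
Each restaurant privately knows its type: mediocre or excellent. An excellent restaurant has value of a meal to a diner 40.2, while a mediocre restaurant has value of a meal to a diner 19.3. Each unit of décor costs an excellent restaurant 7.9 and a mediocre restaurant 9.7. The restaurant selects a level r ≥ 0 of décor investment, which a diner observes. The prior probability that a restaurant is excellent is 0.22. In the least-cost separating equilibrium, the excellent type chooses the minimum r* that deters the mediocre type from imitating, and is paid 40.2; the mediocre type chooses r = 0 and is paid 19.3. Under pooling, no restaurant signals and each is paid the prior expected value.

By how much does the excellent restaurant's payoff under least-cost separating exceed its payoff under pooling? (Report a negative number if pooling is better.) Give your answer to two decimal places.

Least-cost separating signal: r* solves 19.3 = 40.2 − 9.7·r*, so r* = (40.2 − 19.3)/9.7 ≈ 2.1546.
Excellent type's separating payoff: 40.2 − 7.9 × r* = 40.2 − 7.9 × (40.2 − 19.3)/9.7 = 40.2 − 165.11/9.7 ≈ 23.1784.
Pooling payoff: 0.22 × 40.2 + 0.78 × 19.3 = 23.898.
Difference: 23.1784 − 23.898 = -0.7196, i.e. -0.72 to two decimal places.
The excellent type would prefer the pooling outcome.

-0.72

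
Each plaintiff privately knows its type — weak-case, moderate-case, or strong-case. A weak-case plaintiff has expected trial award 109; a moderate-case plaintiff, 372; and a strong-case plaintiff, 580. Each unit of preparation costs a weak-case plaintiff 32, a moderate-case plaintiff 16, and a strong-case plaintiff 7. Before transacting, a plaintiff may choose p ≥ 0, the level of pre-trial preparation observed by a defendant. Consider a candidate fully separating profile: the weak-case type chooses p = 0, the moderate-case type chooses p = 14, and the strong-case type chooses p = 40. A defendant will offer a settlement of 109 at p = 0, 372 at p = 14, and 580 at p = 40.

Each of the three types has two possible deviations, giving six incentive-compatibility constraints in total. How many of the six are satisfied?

Moderate-case (own payoff 372 − 16×14 = 148): to p=0 gives 109 → no gain ✓; to p=40 gives 580 − 16×40 = -60 → no gain ✓.
Weak-case (own payoff 109): to p=14 gives 372 − 32×14 = -76 → no gain ✓; to p=40 gives 580 − 32×40 = -700 → no gain ✓.
Strong-case (own payoff 580 − 7×40 = 300): to p=0 gives 109 → no gain ✓; to p=14 gives 372 − 7×14 = 274 → no gain ✓.
6 of the 6 constraints hold; this profile is a separating equilibrium.

6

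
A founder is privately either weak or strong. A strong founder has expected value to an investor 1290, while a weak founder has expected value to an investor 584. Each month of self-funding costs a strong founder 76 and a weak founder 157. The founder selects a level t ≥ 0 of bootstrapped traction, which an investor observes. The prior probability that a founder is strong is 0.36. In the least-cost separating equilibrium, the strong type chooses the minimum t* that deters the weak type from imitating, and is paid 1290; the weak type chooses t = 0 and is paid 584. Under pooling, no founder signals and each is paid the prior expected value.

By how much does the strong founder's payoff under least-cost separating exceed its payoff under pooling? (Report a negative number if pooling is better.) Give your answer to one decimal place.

Least-cost separating signal: t* solves 584 = 1290 − 157·t*, so t* = (1290 − 584)/157 ≈ 4.4968.
Strong type's separating payoff: 1290 − 76 × t* = 1290 − 76 × (1290 − 584)/157 = 1290 − 53656/157 ≈ 948.242.
Pooling payoff: 0.36 × 1290 + 0.64 × 584 = 838.16.
Difference: 948.242 − 838.16 = 110.082, i.e. 110.1 to one decimal place.
The strong type prefers to separate.

110.1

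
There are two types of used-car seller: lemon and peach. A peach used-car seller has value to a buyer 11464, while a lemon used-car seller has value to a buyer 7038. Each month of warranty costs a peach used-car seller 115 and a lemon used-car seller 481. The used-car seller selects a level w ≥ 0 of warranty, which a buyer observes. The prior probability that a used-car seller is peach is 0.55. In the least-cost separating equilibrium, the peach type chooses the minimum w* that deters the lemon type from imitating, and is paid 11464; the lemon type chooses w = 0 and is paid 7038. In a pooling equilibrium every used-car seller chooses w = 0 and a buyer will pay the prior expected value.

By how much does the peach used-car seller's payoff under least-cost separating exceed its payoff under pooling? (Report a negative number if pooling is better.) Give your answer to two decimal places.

Least-cost separating signal: w* solves 7038 = 11464 − 481·w*, so w* = (11464 − 7038)/481 ≈ 9.2017.
Peach type's separating payoff: 11464 − 115 × w* = 11464 − 115 × (11464 − 7038)/481 = 11464 − 508990/481 ≈ 10405.8087.
Pooling payoff: 0.55 × 11464 + 0.45 × 7038 = 9472.3.
Difference: 10405.8087 − 9472.3 = 933.5087, i.e. 933.51 to two decimal places.
The peach type prefers to separate.

933.51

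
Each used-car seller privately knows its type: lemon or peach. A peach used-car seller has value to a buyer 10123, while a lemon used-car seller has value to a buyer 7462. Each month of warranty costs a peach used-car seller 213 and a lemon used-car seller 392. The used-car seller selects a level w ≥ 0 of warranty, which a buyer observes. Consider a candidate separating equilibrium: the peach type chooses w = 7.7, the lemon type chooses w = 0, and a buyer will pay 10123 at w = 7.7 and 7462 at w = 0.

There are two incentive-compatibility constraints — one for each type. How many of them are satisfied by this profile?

Peach type: signal → 10123 − 213 × 7.7 = 8482.9; deviate to 0 → 7462. IC holds (8482.9 ≥ 7462).
Lemon type: stay at 0 → 7462; mimic → 10123 − 392 × 7.7 = 7104.6. IC holds (7462 ≥ 7104.6).
2 of 2 constraints hold, so this is a separating equilibrium.

2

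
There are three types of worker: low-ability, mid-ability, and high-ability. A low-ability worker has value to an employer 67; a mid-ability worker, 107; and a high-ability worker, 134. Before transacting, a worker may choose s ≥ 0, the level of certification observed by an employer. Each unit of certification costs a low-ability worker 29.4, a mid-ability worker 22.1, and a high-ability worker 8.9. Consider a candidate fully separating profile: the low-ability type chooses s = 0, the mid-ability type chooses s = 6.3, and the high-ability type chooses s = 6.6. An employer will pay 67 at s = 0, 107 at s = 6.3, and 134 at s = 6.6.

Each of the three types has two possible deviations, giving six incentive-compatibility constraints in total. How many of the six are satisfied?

Low-ability (own payoff 67): to s=6.3 gives 107 − 29.4×6.3 = -78.22 → no gain ✓; to s=6.6 gives 134 − 29.4×6.6 = -60.04 → no gain ✓.
High-ability (own payoff 134 − 8.9×6.6 = 75.26): to s=0 gives 67 → no gain ✓; to s=6.3 gives 107 − 8.9×6.3 = 50.93 → no gain ✓.
Mid-ability (own payoff 107 − 22.1×6.3 = -32.23): to s=0 gives 67 → profitable ✗; to s=6.6 gives 134 − 22.1×6.6 = -11.86 → profitable ✗.
4 of the 6 constraints hold; not an equilibrium.

4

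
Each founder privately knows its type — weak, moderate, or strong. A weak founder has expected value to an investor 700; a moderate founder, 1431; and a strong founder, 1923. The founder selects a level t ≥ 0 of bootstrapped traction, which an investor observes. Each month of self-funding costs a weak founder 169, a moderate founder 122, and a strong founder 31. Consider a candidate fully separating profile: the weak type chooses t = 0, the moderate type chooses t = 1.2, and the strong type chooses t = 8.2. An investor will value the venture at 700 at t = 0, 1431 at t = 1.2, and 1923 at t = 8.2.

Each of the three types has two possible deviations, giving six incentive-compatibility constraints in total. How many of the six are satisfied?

5

Weak (own payoff 700): to t=1.2 gives 1431 − 169×1.2 = 1228.2 → profitable ✗; to t=8.2 gives 1923 − 169×8.2 = 537.2 → no gain ✓.
Strong (own payoff 1923 − 31×8.2 = 1668.8): to t=0 gives 700 → no gain ✓; to t=1.2 gives 1431 − 31×1.2 = 1393.8 → no gain ✓.
Moderate (own payoff 1431 − 122×1.2 = 1284.6): to t=0 gives 700 → no gain ✓; to t=8.2 gives 1923 − 122×8.2 = 922.6 → no gain ✓.
5 of the 6 constraints hold; not an equilibrium.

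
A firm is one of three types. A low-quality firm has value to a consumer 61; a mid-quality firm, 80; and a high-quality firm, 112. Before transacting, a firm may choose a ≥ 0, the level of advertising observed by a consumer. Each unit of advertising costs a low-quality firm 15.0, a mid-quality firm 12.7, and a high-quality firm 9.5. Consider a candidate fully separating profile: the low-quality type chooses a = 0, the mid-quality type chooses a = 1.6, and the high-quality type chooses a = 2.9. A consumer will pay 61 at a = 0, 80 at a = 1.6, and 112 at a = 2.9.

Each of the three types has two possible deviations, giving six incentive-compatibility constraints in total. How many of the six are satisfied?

Mid-quality (own payoff 80 − 12.7×1.6 = 59.68): to a=0 gives 61 → profitable ✗; to a=2.9 gives 112 − 12.7×2.9 = 75.17 → profitable ✗.
Low-quality (own payoff 61): to a=1.6 gives 80 − 15.0×1.6 = 56 → no gain ✓; to a=2.9 gives 112 − 15.0×2.9 = 68.5 → profitable ✗.
High-quality (own payoff 112 − 9.5×2.9 = 84.45): to a=0 gives 61 → no gain ✓; to a=1.6 gives 80 − 9.5×1.6 = 64.8 → no gain ✓.
3 of the 6 constraints hold; not an equilibrium.

3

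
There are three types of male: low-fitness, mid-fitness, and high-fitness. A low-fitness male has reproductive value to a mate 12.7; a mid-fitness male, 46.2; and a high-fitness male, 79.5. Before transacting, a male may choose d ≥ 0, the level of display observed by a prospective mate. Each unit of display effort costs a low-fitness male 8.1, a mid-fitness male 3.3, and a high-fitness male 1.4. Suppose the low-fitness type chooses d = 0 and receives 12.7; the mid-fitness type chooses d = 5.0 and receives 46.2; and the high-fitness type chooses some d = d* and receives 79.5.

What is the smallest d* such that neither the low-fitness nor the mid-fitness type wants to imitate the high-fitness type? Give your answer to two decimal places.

Low-fitness type (on-path payoff 12.7) won't mimic when 12.7 ≥ 79.5 − 8.1·d*, i.e. d* ≥ 8.25.
Mid-fitness type (on-path payoff 46.2 − 3.3×5.0 = 29.7) won't mimic when 29.7 ≥ 79.5 − 3.3·d*, i.e. d* ≥ 15.09.
Both must hold, so d* = max(8.25, 15.09) = 15.09. The mid-fitness type's constraint binds.

15.09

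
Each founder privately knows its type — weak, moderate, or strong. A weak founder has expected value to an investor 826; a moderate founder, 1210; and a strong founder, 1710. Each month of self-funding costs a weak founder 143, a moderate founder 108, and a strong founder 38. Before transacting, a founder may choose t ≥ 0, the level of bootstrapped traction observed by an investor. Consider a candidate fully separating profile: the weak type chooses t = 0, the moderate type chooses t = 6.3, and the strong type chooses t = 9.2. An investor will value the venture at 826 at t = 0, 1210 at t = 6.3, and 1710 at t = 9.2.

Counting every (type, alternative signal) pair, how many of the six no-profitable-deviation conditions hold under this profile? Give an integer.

4

Strong (own payoff 1710 − 38×9.2 = 1360.4): to t=0 gives 826 → no gain ✓; to t=6.3 gives 1210 − 38×6.3 = 970.6 → no gain ✓.
Moderate (own payoff 1210 − 108×6.3 = 529.6): to t=0 gives 826 → profitable ✗; to t=9.2 gives 1710 − 108×9.2 = 716.4 → profitable ✗.
Weak (own payoff 826): to t=6.3 gives 1210 − 143×6.3 = 309.1 → no gain ✓; to t=9.2 gives 1710 − 143×9.2 = 394.4 → no gain ✓.
4 of the 6 constraints hold; not an equilibrium.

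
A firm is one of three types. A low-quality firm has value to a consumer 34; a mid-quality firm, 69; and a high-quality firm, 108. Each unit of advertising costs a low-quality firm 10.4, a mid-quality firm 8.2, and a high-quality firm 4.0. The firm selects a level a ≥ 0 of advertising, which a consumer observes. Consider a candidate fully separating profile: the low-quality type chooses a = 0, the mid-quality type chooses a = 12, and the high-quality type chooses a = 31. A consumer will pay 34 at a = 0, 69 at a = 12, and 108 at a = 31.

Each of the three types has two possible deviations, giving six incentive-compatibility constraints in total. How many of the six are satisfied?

High-quality (own payoff 108 − 4.0×31 = -16): to a=0 gives 34 → profitable ✗; to a=12 gives 69 − 4.0×12 = 21 → profitable ✗.
Low-quality (own payoff 34): to a=12 gives 69 − 10.4×12 = -55.8 → no gain ✓; to a=31 gives 108 − 10.4×31 = -214.4 → no gain ✓.
Mid-quality (own payoff 69 − 8.2×12 = -29.4): to a=0 gives 34 → profitable ✗; to a=31 gives 108 − 8.2×31 = -146.2 → no gain ✓.
3 of the 6 constraints hold; not an equilibrium.

3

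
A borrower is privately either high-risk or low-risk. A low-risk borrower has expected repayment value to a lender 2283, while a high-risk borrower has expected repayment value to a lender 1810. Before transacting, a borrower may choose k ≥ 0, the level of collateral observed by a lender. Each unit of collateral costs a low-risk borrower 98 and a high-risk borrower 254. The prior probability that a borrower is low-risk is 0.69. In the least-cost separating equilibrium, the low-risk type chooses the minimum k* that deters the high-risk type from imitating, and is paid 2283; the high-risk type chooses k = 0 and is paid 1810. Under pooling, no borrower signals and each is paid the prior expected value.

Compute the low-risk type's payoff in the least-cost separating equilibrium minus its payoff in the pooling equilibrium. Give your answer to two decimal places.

-35.87

Least-cost separating signal: k* solves 1810 = 2283 − 254·k*, so k* = (2283 − 1810)/254 ≈ 1.8622.
Low-risk type's separating payoff: 2283 − 98 × k* = 2283 − 98 × (2283 − 1810)/254 = 2283 − 46354/254 ≈ 2100.5039.
Pooling payoff: 0.69 × 2283 + 0.31 × 1810 = 2136.37.
Difference: 2100.5039 − 2136.37 = -35.8661, i.e. -35.87 to two decimal places.
The low-risk type would prefer the pooling outcome.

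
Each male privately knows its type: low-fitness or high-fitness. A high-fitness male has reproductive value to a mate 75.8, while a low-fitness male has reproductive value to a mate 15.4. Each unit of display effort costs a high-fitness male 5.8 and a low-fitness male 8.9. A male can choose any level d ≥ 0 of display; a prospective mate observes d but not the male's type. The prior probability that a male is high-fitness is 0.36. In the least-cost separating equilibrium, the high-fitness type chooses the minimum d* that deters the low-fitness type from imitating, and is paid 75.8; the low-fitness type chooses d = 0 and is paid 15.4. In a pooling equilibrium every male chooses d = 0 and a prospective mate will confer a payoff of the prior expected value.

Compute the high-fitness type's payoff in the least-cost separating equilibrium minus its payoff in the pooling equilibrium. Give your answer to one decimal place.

Least-cost separating signal: d* solves 15.4 = 75.8 − 8.9·d*, so d* = (75.8 − 15.4)/8.9 ≈ 6.7865.
High-fitness type's separating payoff: 75.8 − 5.8 × d* = 75.8 − 5.8 × (75.8 − 15.4)/8.9 = 75.8 − 350.32/8.9 ≈ 36.438.
Pooling payoff: 0.36 × 75.8 + 0.64 × 15.4 = 37.144.
Difference: 36.438 − 37.144 = -0.706, i.e. -0.7 to one decimal place.
The high-fitness type would prefer the pooling outcome.

-0.7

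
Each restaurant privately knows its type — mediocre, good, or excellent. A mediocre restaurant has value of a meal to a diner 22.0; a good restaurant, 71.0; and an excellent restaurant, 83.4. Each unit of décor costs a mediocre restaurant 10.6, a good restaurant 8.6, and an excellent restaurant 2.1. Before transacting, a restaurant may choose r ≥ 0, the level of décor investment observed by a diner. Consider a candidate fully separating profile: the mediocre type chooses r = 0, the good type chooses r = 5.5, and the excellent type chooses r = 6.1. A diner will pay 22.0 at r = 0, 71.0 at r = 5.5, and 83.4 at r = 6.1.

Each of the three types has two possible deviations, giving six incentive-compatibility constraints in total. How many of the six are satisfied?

5

Excellent (own payoff 83.4 − 2.1×6.1 = 70.59): to r=0 gives 22.0 → no gain ✓; to r=5.5 gives 71.0 − 2.1×5.5 = 59.45 → no gain ✓.
Mediocre (own payoff 22.0): to r=5.5 gives 71.0 − 10.6×5.5 = 12.7 → no gain ✓; to r=6.1 gives 83.4 − 10.6×6.1 = 18.74 → no gain ✓.
Good (own payoff 71.0 − 8.6×5.5 = 23.7): to r=0 gives 22.0 → no gain ✓; to r=6.1 gives 83.4 − 8.6×6.1 = 30.94 → profitable ✗.
5 of the 6 constraints hold; not an equilibrium.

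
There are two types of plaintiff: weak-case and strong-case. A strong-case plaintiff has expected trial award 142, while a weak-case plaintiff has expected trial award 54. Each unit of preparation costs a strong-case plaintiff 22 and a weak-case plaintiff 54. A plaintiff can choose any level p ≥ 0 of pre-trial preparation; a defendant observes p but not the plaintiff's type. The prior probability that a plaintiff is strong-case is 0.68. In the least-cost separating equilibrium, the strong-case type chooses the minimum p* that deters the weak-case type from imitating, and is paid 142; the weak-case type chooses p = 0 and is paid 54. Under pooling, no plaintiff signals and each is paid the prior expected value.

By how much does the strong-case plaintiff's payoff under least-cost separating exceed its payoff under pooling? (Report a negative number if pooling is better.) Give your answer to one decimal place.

-7.7

Least-cost separating signal: p* solves 54 = 142 − 54·p*, so p* = (142 − 54)/54 ≈ 1.6296.
Strong-case type's separating payoff: 142 − 22 × p* = 142 − 22 × (142 − 54)/54 = 142 − 1936/54 ≈ 106.148.
Pooling payoff: 0.68 × 142 + 0.32 × 54 = 113.84.
Difference: 106.148 − 113.84 = -7.692, i.e. -7.7 to one decimal place.
The strong-case type would prefer the pooling outcome.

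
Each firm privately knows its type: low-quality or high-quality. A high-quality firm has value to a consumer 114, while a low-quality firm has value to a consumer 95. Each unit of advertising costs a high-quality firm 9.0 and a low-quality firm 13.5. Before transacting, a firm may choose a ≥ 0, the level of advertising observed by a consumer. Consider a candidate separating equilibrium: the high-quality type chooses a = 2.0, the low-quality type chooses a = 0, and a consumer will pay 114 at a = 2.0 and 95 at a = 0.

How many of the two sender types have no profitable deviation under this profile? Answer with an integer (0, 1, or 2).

High-quality type: signal → 114 − 9.0 × 2.0 = 96; deviate to 0 → 95. IC holds (96 ≥ 95).
Low-quality type: stay at 0 → 95; mimic → 114 − 13.5 × 2.0 = 87. IC holds (95 ≥ 87).
2 of 2 constraints hold, so this is a separating equilibrium.

2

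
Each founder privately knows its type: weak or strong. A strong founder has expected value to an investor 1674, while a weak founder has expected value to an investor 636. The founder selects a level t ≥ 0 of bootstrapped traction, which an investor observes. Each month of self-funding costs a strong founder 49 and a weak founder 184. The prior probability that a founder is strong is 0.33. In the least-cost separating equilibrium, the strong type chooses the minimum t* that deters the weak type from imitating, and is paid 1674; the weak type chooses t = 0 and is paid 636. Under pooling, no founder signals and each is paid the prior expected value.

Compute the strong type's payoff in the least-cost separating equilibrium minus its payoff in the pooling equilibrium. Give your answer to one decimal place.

419.0

Least-cost separating signal: t* solves 636 = 1674 − 184·t*, so t* = (1674 − 636)/184 ≈ 5.6413.
Strong type's separating payoff: 1674 − 49 × t* = 1674 − 49 × (1674 − 636)/184 = 1674 − 50862/184 ≈ 1397.576.
Pooling payoff: 0.33 × 1674 + 0.67 × 636 = 978.54.
Difference: 1397.576 − 978.54 = 419.036, i.e. 419.0 to one decimal place.
The strong type prefers to separate.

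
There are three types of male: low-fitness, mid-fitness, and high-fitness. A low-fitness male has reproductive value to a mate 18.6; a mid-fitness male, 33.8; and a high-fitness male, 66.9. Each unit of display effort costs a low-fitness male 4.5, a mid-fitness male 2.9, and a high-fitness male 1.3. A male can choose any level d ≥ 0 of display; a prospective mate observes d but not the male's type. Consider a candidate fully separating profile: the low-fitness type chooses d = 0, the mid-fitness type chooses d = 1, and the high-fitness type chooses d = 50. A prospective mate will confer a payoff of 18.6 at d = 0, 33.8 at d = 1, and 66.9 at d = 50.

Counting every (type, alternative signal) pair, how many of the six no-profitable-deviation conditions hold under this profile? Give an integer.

Low-fitness (own payoff 18.6): to d=1 gives 33.8 − 4.5×1 = 29.3 → profitable ✗; to d=50 gives 66.9 − 4.5×50 = -158.1 → no gain ✓.
Mid-fitness (own payoff 33.8 − 2.9×1 = 30.9): to d=0 gives 18.6 → no gain ✓; to d=50 gives 66.9 − 2.9×50 = -78.1 → no gain ✓.
High-fitness (own payoff 66.9 − 1.3×50 = 1.9): to d=0 gives 18.6 → profitable ✗; to d=1 gives 33.8 − 1.3×1 = 32.5 → profitable ✗.
3 of the 6 constraints hold; not an equilibrium.

3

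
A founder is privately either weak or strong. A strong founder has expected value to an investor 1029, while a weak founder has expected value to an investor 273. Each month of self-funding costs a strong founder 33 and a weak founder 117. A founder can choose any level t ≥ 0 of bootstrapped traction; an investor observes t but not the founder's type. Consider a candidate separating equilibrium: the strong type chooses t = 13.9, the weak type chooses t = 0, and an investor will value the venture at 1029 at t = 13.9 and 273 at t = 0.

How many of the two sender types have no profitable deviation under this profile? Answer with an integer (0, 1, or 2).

2

Weak type: stay at 0 → 273; mimic → 1029 − 117 × 13.9 = -597.3. IC holds (273 ≥ -597.3).
Strong type: signal → 1029 − 33 × 13.9 = 570.3; deviate to 0 → 273. IC holds (570.3 ≥ 273).
2 of 2 constraints hold, so this is a separating equilibrium.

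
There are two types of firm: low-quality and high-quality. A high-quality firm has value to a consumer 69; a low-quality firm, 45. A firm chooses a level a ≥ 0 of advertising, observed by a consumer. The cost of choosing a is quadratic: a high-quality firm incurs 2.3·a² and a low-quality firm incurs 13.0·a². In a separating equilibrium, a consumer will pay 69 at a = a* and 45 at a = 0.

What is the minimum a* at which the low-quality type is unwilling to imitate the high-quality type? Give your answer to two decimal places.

The low-quality type at a = 0 receives 45; imitating at a* yields 69 − 13.0·a*².
Indifference: 45 = 69 − 13.0·a*², so a*² = (69 − 45) / 13.0 ≈ 1.8462.
a* = √1.8462 ≈ 1.36.

1.36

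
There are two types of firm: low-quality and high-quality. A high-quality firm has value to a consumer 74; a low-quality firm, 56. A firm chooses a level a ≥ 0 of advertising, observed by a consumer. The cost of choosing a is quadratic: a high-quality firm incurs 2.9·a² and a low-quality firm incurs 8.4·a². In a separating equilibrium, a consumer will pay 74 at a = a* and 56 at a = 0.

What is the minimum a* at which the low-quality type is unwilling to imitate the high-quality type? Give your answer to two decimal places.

1.46

The low-quality type at a = 0 receives 56; imitating at a* yields 74 − 8.4·a*².
Indifference: 56 = 74 − 8.4·a*², so a*² = (74 − 56) / 8.4 ≈ 2.1429.
a* = √2.1429 ≈ 1.46.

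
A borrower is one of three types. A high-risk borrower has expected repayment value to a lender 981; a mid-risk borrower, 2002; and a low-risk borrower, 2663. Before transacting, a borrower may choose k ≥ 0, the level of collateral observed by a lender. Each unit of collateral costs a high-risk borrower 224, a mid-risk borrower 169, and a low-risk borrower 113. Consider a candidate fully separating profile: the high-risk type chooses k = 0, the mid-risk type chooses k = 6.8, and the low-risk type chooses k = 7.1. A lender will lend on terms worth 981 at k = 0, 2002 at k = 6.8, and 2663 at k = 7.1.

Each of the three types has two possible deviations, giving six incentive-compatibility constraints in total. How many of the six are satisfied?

High-risk (own payoff 981): to k=6.8 gives 2002 − 224×6.8 = 478.8 → no gain ✓; to k=7.1 gives 2663 − 224×7.1 = 1072.6 → profitable ✗.
Mid-risk (own payoff 2002 − 169×6.8 = 852.8): to k=0 gives 981 → profitable ✗; to k=7.1 gives 2663 − 169×7.1 = 1463.1 → profitable ✗.
Low-risk (own payoff 2663 − 113×7.1 = 1860.7): to k=0 gives 981 → no gain ✓; to k=6.8 gives 2002 − 113×6.8 = 1233.6 → no gain ✓.
3 of the 6 constraints hold; not an equilibrium.

3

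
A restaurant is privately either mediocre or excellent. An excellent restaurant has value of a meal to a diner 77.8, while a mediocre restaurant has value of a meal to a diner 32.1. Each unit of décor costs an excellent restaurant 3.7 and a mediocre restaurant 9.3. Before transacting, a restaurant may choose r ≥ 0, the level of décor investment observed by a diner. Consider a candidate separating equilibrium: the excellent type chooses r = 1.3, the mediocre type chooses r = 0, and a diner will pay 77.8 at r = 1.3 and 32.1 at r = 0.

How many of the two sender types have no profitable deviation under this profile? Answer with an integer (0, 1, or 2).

Mediocre type: stay at 0 → 32.1; mimic → 77.8 − 9.3 × 1.3 = 65.71. IC fails (32.1 < 65.71).
Excellent type: signal → 77.8 − 3.7 × 1.3 = 72.99; deviate to 0 → 32.1. IC holds (72.99 ≥ 32.1).
1 of 2 constraints hold, so this profile is not an equilibrium.

1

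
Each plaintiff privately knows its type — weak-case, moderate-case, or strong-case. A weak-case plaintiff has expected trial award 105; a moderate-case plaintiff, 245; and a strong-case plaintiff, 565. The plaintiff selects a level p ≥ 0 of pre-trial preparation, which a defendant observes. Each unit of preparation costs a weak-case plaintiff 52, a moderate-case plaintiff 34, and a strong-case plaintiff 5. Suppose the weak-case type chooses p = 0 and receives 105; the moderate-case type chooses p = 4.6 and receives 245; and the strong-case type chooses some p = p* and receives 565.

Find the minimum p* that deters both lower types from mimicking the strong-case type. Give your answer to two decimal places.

Moderate-case type (on-path payoff 245 − 34×4.6 = 88.6) won't mimic when 88.6 ≥ 565 − 34·p*, i.e. p* ≥ 14.01.
Weak-case type (on-path payoff 105) won't mimic when 105 ≥ 565 − 52·p*, i.e. p* ≥ 8.85.
Both must hold, so p* = max(8.85, 14.01) = 14.01. The moderate-case type's constraint binds.

14.01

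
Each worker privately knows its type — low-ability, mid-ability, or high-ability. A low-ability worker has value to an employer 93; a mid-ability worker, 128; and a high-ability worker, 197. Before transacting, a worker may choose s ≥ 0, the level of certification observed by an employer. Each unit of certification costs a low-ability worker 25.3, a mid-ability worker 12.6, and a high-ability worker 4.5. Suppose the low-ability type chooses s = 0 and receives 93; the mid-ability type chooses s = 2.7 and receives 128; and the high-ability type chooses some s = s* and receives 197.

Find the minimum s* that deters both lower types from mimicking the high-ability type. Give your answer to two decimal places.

Low-ability type (on-path payoff 93) won't mimic when 93 ≥ 197 − 25.3·s*, i.e. s* ≥ 4.11.
Mid-ability type (on-path payoff 128 − 12.6×2.7 = 93.98) won't mimic when 93.98 ≥ 197 − 12.6·s*, i.e. s* ≥ 8.18.
Both must hold, so s* = max(4.11, 8.18) = 8.18. The mid-ability type's constraint binds.

8.18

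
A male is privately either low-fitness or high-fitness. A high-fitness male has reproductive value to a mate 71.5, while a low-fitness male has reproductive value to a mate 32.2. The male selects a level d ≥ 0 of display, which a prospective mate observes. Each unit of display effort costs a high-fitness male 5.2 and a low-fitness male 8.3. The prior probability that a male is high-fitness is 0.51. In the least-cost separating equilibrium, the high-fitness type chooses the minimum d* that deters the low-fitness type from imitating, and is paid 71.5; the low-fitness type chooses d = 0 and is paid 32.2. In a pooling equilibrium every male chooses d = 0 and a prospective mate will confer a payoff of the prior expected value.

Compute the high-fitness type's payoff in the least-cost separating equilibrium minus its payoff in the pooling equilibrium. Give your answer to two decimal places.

Least-cost separating signal: d* solves 32.2 = 71.5 − 8.3·d*, so d* = (71.5 − 32.2)/8.3 ≈ 4.7349.
High-fitness type's separating payoff: 71.5 − 5.2 × d* = 71.5 − 5.2 × (71.5 − 32.2)/8.3 = 71.5 − 204.36/8.3 ≈ 46.8783.
Pooling payoff: 0.51 × 71.5 + 0.49 × 32.2 = 52.243.
Difference: 46.8783 − 52.243 = -5.3647, i.e. -5.36 to two decimal places.
The high-fitness type would prefer the pooling outcome.

-5.36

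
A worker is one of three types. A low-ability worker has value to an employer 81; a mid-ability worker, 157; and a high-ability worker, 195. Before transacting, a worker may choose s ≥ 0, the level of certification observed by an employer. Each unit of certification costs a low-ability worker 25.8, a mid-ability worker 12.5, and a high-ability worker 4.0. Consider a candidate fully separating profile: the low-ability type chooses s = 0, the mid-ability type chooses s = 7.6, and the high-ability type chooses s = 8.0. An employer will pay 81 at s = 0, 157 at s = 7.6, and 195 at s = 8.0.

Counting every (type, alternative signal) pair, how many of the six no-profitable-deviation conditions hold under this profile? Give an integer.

Mid-ability (own payoff 157 − 12.5×7.6 = 62): to s=0 gives 81 → profitable ✗; to s=8.0 gives 195 − 12.5×8.0 = 95 → profitable ✗.
High-ability (own payoff 195 − 4.0×8.0 = 163): to s=0 gives 81 → no gain ✓; to s=7.6 gives 157 − 4.0×7.6 = 126.6 → no gain ✓.
Low-ability (own payoff 81): to s=7.6 gives 157 − 25.8×7.6 = -39.08 → no gain ✓; to s=8.0 gives 195 − 25.8×8.0 = -11.4 → no gain ✓.
4 of the 6 constraints hold; not an equilibrium.

4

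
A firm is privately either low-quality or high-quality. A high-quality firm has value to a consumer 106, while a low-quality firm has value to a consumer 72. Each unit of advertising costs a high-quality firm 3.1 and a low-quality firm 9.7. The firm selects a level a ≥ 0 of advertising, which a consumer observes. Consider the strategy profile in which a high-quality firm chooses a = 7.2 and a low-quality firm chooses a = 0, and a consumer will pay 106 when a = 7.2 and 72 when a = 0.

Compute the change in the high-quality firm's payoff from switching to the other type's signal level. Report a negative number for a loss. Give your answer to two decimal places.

-11.68

Playing a = 7.2 the high-quality firm receives 106 − 3.1 × 7.2 = 83.68.
Deviating to a = 0 yields 72 instead.
Gain from deviating: 72 − 83.68 = -11.68.
The gain is negative, so the high-quality type's incentive-compatibility constraint is satisfied.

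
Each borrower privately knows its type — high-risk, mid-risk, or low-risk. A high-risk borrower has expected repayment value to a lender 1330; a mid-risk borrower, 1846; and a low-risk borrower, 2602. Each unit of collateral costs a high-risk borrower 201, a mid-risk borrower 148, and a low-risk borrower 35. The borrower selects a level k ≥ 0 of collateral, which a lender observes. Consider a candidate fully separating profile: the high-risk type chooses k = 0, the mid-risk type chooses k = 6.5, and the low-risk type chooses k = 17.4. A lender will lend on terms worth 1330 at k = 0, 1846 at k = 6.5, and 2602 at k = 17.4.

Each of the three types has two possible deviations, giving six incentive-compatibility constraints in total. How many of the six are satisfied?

Mid-risk (own payoff 1846 − 148×6.5 = 884): to k=0 gives 1330 → profitable ✗; to k=17.4 gives 2602 − 148×17.4 = 26.8 → no gain ✓.
Low-risk (own payoff 2602 − 35×17.4 = 1993): to k=0 gives 1330 → no gain ✓; to k=6.5 gives 1846 − 35×6.5 = 1618.5 → no gain ✓.
High-risk (own payoff 1330): to k=6.5 gives 1846 − 201×6.5 = 539.5 → no gain ✓; to k=17.4 gives 2602 − 201×17.4 = -895.4 → no gain ✓.
5 of the 6 constraints hold; not an equilibrium.

5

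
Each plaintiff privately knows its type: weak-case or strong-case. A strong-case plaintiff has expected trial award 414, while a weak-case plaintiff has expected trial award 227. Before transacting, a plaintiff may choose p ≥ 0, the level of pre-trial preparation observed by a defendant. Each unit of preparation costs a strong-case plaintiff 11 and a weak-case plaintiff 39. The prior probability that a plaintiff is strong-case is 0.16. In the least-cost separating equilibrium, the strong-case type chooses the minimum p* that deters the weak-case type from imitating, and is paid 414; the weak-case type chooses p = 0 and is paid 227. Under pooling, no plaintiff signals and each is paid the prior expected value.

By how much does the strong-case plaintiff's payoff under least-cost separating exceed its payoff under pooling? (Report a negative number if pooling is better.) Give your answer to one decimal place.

Least-cost separating signal: p* solves 227 = 414 − 39·p*, so p* = (414 − 227)/39 ≈ 4.7949.
Strong-case type's separating payoff: 414 − 11 × p* = 414 − 11 × (414 − 227)/39 = 414 − 2057/39 ≈ 361.256.
Pooling payoff: 0.16 × 414 + 0.84 × 227 = 256.92.
Difference: 361.256 − 256.92 = 104.336, i.e. 104.3 to one decimal place.
The strong-case type prefers to separate.

104.3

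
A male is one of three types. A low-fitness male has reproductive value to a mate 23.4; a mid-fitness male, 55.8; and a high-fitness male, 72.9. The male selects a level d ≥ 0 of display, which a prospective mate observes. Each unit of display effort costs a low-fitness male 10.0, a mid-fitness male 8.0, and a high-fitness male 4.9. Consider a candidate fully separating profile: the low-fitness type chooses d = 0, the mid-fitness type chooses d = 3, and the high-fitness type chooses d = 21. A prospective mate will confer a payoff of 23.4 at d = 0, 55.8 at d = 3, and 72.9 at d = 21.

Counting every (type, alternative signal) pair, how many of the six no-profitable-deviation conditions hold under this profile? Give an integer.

3

High-fitness (own payoff 72.9 − 4.9×21 = -30): to d=0 gives 23.4 → profitable ✗; to d=3 gives 55.8 − 4.9×3 = 41.1 → profitable ✗.
Mid-fitness (own payoff 55.8 − 8.0×3 = 31.8): to d=0 gives 23.4 → no gain ✓; to d=21 gives 72.9 − 8.0×21 = -95.1 → no gain ✓.
Low-fitness (own payoff 23.4): to d=3 gives 55.8 − 10.0×3 = 25.8 → profitable ✗; to d=21 gives 72.9 − 10.0×21 = -137.1 → no gain ✓.
3 of the 6 constraints hold; not an equilibrium.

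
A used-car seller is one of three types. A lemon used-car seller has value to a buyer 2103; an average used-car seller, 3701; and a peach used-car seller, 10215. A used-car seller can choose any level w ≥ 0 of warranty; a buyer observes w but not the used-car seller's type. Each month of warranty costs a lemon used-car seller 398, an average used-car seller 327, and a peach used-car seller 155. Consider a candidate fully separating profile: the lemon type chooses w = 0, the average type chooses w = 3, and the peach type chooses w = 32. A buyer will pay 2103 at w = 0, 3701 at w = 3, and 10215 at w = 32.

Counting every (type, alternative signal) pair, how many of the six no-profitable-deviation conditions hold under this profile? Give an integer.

5

Lemon (own payoff 2103): to w=3 gives 3701 − 398×3 = 2507 → profitable ✗; to w=32 gives 10215 − 398×32 = -2521 → no gain ✓.
Average (own payoff 3701 − 327×3 = 2720): to w=0 gives 2103 → no gain ✓; to w=32 gives 10215 − 327×32 = -249 → no gain ✓.
Peach (own payoff 10215 − 155×32 = 5255): to w=0 gives 2103 → no gain ✓; to w=3 gives 3701 − 155×3 = 3236 → no gain ✓.
5 of the 6 constraints hold; not an equilibrium.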